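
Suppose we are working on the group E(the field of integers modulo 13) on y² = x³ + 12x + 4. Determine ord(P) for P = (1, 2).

2P: tangent at (1, 2): λ = (3·1² + 12)/(2·2) ≡ 2/4. 4⁻¹ ≡ 10 (mod 13), so λ ≡ 2·10 ≡ 7.
  x = λ² - 1 - 1 = 49 - 2 ≡ 8; y = λ·(1 - 8) - 2 ≡ 1. → (8, 1)
3P: (8, 1) + (1, 2). λ = (2 - 1)/(1 - 8) ≡ 1/6 mod 13. 6⁻¹ ≡ 11 (mod 13) since 6·11 = 66 ≡ 1, so λ ≡ 11.
  x = λ² - 8 - 1 = 121 - 9 ≡ 8; y = λ·(8 - 8) - 1 ≡ 12. → (8, 12)
4P: (8, 12) + (1, 2). λ = (2 - 12)/(1 - 8) ≡ 3/6 mod 13. 6⁻¹ ≡ 11 (mod 13), so λ ≡ 7.
  x = λ² - 8 - 1 = 49 - 9 ≡ 1; y = λ·(8 - 1) - 12 ≡ 11. → (1, 11)
5P: (1, 11) + (1, 2): same x and y₁ ≡ -y₂, so the sum is O.
5P = O, so the order is 5.

5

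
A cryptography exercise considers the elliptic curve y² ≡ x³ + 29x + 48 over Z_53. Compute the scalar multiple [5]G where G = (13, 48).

Double-and-add on 5 = (101)₂. Start with G = (13, 48) for the leading 1-bit.
double: tangent at (13, 48): λ = (3·13² + 29)/(2·48) ≡ 6/43. 43⁻¹ ≡ 37 (mod 53) since 43·37 = 1591 ≡ 1, so λ ≡ 6·37 ≡ 10.
  x = λ² - 13 - 13 = 100 - 26 ≡ 21; y = λ·(13 - 21) - 48 ≡ 31. → (21, 31)
double: tangent at (21, 31): λ = (3·21² + 29)/(2·31) ≡ 27/9. 9⁻¹ ≡ 6 (mod 53), so λ ≡ 27·6 ≡ 3.
  x = λ² - 21 - 21 = 9 - 42 ≡ 20; y = λ·(21 - 20) - 31 ≡ 25. → (20, 25)
add G: (20, 25) + (13, 48). λ = (48 - 25)/(13 - 20) ≡ 23/46 mod 53. 46⁻¹ ≡ 15 (mod 53), so λ ≡ 27.
  x = λ² - 20 - 13 = 729 - 33 ≡ 7; y = λ·(20 - 7) - 25 ≡ 8. → (7, 8)

(7, 8)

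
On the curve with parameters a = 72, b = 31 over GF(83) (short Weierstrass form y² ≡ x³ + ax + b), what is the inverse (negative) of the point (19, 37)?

(19, 46)

-(19, 37) = (19, -37 mod 83) = (19, 46).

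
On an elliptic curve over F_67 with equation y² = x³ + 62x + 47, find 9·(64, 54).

(49, 0)

Write Q = (64, 54).
Repeated addition: build up to 9Q.
2Q: tangent at (64, 54): λ = (3·64² + 62)/(2·54) ≡ 22/41. 41⁻¹ ≡ 18 (mod 67) since 41·18 = 738 ≡ 1, so λ ≡ 22·18 ≡ 61.
  x = λ² - 64 - 64 = 3721 - 128 ≡ 42; y = λ·(64 - 42) - 54 ≡ 15. → (42, 15)
3Q: (42, 15) + (64, 54). λ = (54 - 15)/(64 - 42) ≡ 39/22 mod 67. 22⁻¹ ≡ 64 (mod 67), so λ ≡ 17.
  x = λ² - 42 - 64 = 289 - 106 ≡ 49; y = λ·(42 - 49) - 15 ≡ 0. → (49, 0)
4Q: (49, 0) + (64, 54). λ = (54 - 0)/(64 - 49) ≡ 54/15 mod 67. 15⁻¹ ≡ 9 (mod 67), so λ ≡ 17.
  x = λ² - 49 - 64 = 289 - 113 ≡ 42; y = λ·(49 - 42) - 0 ≡ 52. → (42, 52)
5Q: (42, 52) + (64, 54). λ = (54 - 52)/(64 - 42) ≡ 2/22 mod 67. 22⁻¹ ≡ 64 (mod 67), so λ ≡ 61.
  x = λ² - 42 - 64 = 3721 - 106 ≡ 64; y = λ·(42 - 64) - 52 ≡ 13. → (64, 13)
6Q: (64, 13) + (64, 54): same x and y₁ ≡ -y₂, so the sum is O.
7Q: O + (64, 54) = (64, 54) (identity).
8Q: tangent at (64, 54): λ = (3·64² + 62)/(2·54) ≡ 22/41. 41⁻¹ ≡ 18 (mod 67), so λ ≡ 22·18 ≡ 61.
  x = λ² - 64 - 64 = 3721 - 128 ≡ 42; y = λ·(64 - 42) - 54 ≡ 15. → (42, 15)
9Q: (42, 15) + (64, 54). λ = (54 - 15)/(64 - 42) ≡ 39/22 mod 67. 22⁻¹ ≡ 64 (mod 67) since 22·64 = 1408 ≡ 1, so λ ≡ 17.
  x = λ² - 42 - 64 = 289 - 106 ≡ 49; y = λ·(42 - 49) - 15 ≡ 0. → (49, 0)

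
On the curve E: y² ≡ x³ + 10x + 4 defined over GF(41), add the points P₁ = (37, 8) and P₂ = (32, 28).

(37, 8) + (32, 28). λ = (28 - 8)/(32 - 37) ≡ 20/36 mod 41. 36⁻¹ ≡ 8 (mod 41) since 36·8 = 288 ≡ 1, so λ ≡ 37.
  x = λ² - 37 - 32 = 1369 - 69 ≡ 29; y = λ·(37 - 29) - 8 ≡ 1. → (29, 1)

(29, 1)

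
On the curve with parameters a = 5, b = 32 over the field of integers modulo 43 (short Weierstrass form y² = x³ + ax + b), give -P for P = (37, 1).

(37, 42)

-(37, 1) = (37, -1 mod 43) = (37, 42).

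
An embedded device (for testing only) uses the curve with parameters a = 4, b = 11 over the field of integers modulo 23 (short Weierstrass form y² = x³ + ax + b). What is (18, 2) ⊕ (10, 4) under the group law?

(8, 7)

(18, 2) + (10, 4). λ = (4 - 2)/(10 - 18) ≡ 2/15 mod 23. 15⁻¹ ≡ 20 (mod 23), so λ ≡ 17.
  x = λ² - 18 - 10 = 289 - 28 ≡ 8; y = λ·(18 - 8) - 2 ≡ 7. → (8, 7)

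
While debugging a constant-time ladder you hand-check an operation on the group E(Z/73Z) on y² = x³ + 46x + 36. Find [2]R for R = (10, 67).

tangent at (10, 67): λ = (3·10² + 46)/(2·67) ≡ 54/61. 61⁻¹ ≡ 6 (mod 73), so λ ≡ 54·6 ≡ 32.
  x = λ² - 10 - 10 = 1024 - 20 ≡ 55; y = λ·(10 - 55) - 67 ≡ 26. → (55, 26)

(55, 26)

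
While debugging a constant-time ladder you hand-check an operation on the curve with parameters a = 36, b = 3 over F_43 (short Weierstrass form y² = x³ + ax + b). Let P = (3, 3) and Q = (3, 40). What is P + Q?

O

The two points share x = 3 and their y-coordinates satisfy 3 + 40 ≡ 0 (mod 43), so they are inverses. Their sum is ∞.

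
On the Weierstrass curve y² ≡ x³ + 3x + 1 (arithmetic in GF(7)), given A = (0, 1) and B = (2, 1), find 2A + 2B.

(6, 5)

First 2A:
Repeated addition: build up to 2A.
2A: tangent at (0, 1): λ = (3·0² + 3)/(2·1) ≡ 3/2. 2⁻¹ ≡ 4 (mod 7), so λ ≡ 3·4 ≡ 5.
  x = λ² - 0 - 0 = 25 - 0 ≡ 4; y = λ·(0 - 4) - 1 ≡ 0. → (4, 0)
2A = (4, 0).
Next 2B:
Repeated addition: build up to 2B.
2B: tangent at (2, 1): λ = (3·2² + 3)/(2·1) ≡ 1/2. 2⁻¹ ≡ 4 (mod 7), so λ ≡ 1·4 ≡ 4.
  x = λ² - 2 - 2 = 16 - 4 ≡ 5; y = λ·(2 - 5) - 1 ≡ 1. → (5, 1)
2B = (5, 1).
Finally 2A + 2B:
(4, 0) + (5, 1). λ = (1 - 0)/(5 - 4) ≡ 1/1 mod 7. 1⁻¹ ≡ 1 (mod 7), so λ ≡ 1.
  x = λ² - 4 - 5 = 1 - 9 ≡ 6; y = λ·(4 - 6) - 0 ≡ 5. → (6, 5)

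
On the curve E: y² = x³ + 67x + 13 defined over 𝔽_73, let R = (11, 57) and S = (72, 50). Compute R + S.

(2, 3)

(11, 57) + (72, 50). λ = (50 - 57)/(72 - 11) ≡ 66/61 mod 73. 61⁻¹ ≡ 6 (mod 73), so λ ≡ 31.
  x = λ² - 11 - 72 = 961 - 83 ≡ 2; y = λ·(11 - 2) - 57 ≡ 3. → (2, 3)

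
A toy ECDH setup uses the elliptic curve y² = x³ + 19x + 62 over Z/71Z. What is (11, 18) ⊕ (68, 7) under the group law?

(11, 18) + (68, 7). λ = (7 - 18)/(68 - 11) ≡ 60/57 mod 71. 57⁻¹ ≡ 5 (mod 71), so λ ≡ 16.
  x = λ² - 11 - 68 = 256 - 79 ≡ 35; y = λ·(11 - 35) - 18 ≡ 24. → (35, 24)

(35, 24)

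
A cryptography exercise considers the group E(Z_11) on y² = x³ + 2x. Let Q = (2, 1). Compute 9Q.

Double-and-add on 9 = (1001)₂. Start with Q = (2, 1) for the leading 1-bit.
double: tangent at (2, 1): λ = (3·2² + 2)/(2·1) ≡ 3/2. 2⁻¹ ≡ 6 (mod 11) since 2·6 = 12 ≡ 1, so λ ≡ 3·6 ≡ 7.
  x = λ² - 2 - 2 = 49 - 4 ≡ 1; y = λ·(2 - 1) - 1 ≡ 6. → (1, 6)
double: tangent at (1, 6): λ = (3·1² + 2)/(2·6) ≡ 5/1. 1⁻¹ ≡ 1 (mod 11), so λ ≡ 5·1 ≡ 5.
  x = λ² - 1 - 1 = 25 - 2 ≡ 1; y = λ·(1 - 1) - 6 ≡ 5. → (1, 5)
double: tangent at (1, 5): λ = (3·1² + 2)/(2·5) ≡ 5/10. 10⁻¹ ≡ 10 (mod 11) since 10·10 = 100 ≡ 1, so λ ≡ 5·10 ≡ 6.
  x = λ² - 1 - 1 = 36 - 2 ≡ 1; y = λ·(1 - 1) - 5 ≡ 6. → (1, 6)
add Q: (1, 6) + (2, 1). λ = (1 - 6)/(2 - 1) ≡ 6/1 mod 11. 1⁻¹ ≡ 1 (mod 11) since 1·1 = 1 ≡ 1, so λ ≡ 6.
  x = λ² - 1 - 2 = 36 - 3 ≡ 0; y = λ·(1 - 0) - 6 ≡ 0. → (0, 0)

(0, 0)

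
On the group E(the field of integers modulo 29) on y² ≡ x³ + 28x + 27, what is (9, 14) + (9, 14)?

tangent at (9, 14): λ = (3·9² + 28)/(2·14) ≡ 10/28. 28⁻¹ ≡ 28 (mod 29) since 28·28 = 784 ≡ 1, so λ ≡ 10·28 ≡ 19.
  x = λ² - 9 - 9 = 361 - 18 ≡ 24; y = λ·(9 - 24) - 14 ≡ 20. → (24, 20)

(24, 20)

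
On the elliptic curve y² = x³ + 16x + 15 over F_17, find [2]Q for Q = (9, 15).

tangent at (9, 15): λ = (3·9² + 16)/(2·15) ≡ 4/13. 13⁻¹ ≡ 4 (mod 17) since 13·4 = 52 ≡ 1, so λ ≡ 4·4 ≡ 16.
  x = λ² - 9 - 9 = 256 - 18 ≡ 0; y = λ·(9 - 0) - 15 ≡ 10. → (0, 10)

(0, 10)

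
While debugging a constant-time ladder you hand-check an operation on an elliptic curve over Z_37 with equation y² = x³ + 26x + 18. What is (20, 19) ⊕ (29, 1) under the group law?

(29, 36)

(20, 19) + (29, 1). λ = (1 - 19)/(29 - 20) ≡ 19/9 mod 37. 9⁻¹ ≡ 33 (mod 37), so λ ≡ 35.
  x = λ² - 20 - 29 = 1225 - 49 ≡ 29; y = λ·(20 - 29) - 19 ≡ 36. → (29, 36)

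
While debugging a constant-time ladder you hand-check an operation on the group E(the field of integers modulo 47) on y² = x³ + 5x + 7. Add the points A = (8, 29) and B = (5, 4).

(8, 29) + (5, 4). λ = (4 - 29)/(5 - 8) ≡ 22/44 mod 47. 44⁻¹ ≡ 31 (mod 47), so λ ≡ 24.
  x = λ² - 8 - 5 = 576 - 13 ≡ 46; y = λ·(8 - 46) - 29 ≡ 46. → (46, 46)

(46, 46)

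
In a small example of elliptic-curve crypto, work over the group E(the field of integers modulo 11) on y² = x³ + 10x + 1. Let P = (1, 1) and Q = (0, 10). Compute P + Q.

(3, 6)

(1, 1) + (0, 10). λ = (10 - 1)/(0 - 1) ≡ 9/10 mod 11. 10⁻¹ ≡ 10 (mod 11), so λ ≡ 2.
  x = λ² - 1 - 0 = 4 - 1 ≡ 3; y = λ·(1 - 3) - 1 ≡ 6. → (3, 6)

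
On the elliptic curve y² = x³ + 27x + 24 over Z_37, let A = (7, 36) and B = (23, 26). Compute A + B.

(7, 36) + (23, 26). λ = (26 - 36)/(23 - 7) ≡ 27/16 mod 37. 16⁻¹ ≡ 7 (mod 37), so λ ≡ 4.
  x = λ² - 7 - 23 = 16 - 30 ≡ 23; y = λ·(7 - 23) - 36 ≡ 11. → (23, 11)

(23, 11)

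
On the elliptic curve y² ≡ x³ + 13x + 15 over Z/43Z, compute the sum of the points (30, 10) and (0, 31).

(38, 30)

(30, 10) + (0, 31). λ = (31 - 10)/(0 - 30) ≡ 21/13 mod 43. 13⁻¹ ≡ 10 (mod 43), so λ ≡ 38.
  x = λ² - 30 - 0 = 1444 - 30 ≡ 38; y = λ·(30 - 38) - 10 ≡ 30. → (38, 30)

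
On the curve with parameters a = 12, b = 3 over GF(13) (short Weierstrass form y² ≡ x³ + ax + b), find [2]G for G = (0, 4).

(12, 4)

tangent at (0, 4): λ = (3·0² + 12)/(2·4) ≡ 12/8. 8⁻¹ ≡ 5 (mod 13), so λ ≡ 12·5 ≡ 8.
  x = λ² - 0 - 0 = 64 - 0 ≡ 12; y = λ·(0 - 12) - 4 ≡ 4. → (12, 4)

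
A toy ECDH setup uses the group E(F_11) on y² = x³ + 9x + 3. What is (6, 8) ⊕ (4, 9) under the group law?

(4, 2)

(6, 8) + (4, 9). λ = (9 - 8)/(4 - 6) ≡ 1/9 mod 11. 9⁻¹ ≡ 5 (mod 11) since 9·5 = 45 ≡ 1, so λ ≡ 5.
  x = λ² - 6 - 4 = 25 - 10 ≡ 4; y = λ·(6 - 4) - 8 ≡ 2. → (4, 2)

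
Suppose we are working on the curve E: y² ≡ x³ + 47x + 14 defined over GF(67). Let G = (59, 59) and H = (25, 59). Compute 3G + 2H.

First 3G:
Repeated addition: build up to 3G.
2G: tangent at (59, 59): λ = (3·59² + 47)/(2·59) ≡ 38/51. 51⁻¹ ≡ 46 (mod 67), so λ ≡ 38·46 ≡ 6.
  x = λ² - 59 - 59 = 36 - 118 ≡ 52; y = λ·(59 - 52) - 59 ≡ 50. → (52, 50)
3G: (52, 50) + (59, 59). λ = (59 - 50)/(59 - 52) ≡ 9/7 mod 67. 7⁻¹ ≡ 48 (mod 67), so λ ≡ 30.
  x = λ² - 52 - 59 = 900 - 111 ≡ 52; y = λ·(52 - 52) - 50 ≡ 17. → (52, 17)
3G = (52, 17).
Next 2H:
Repeated addition: build up to 2H.
2H: tangent at (25, 59): λ = (3·25² + 47)/(2·59) ≡ 46/51. 51⁻¹ ≡ 46 (mod 67) since 51·46 = 2346 ≡ 1, so λ ≡ 46·46 ≡ 39.
  x = λ² - 25 - 25 = 1521 - 50 ≡ 64; y = λ·(25 - 64) - 59 ≡ 28. → (64, 28)
2H = (64, 28).
Finally 3G + 2H:
(52, 17) + (64, 28). λ = (28 - 17)/(64 - 52) ≡ 11/12 mod 67. 12⁻¹ ≡ 28 (mod 67), so λ ≡ 40.
  x = λ² - 52 - 64 = 1600 - 116 ≡ 10; y = λ·(52 - 10) - 17 ≡ 55. → (10, 55)

(10, 55)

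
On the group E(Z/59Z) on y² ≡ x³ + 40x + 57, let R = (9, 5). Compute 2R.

tangent at (9, 5): λ = (3·9² + 40)/(2·5) ≡ 47/10. 10⁻¹ ≡ 6 (mod 59), so λ ≡ 47·6 ≡ 46.
  x = λ² - 9 - 9 = 2116 - 18 ≡ 33; y = λ·(9 - 33) - 5 ≡ 12. → (33, 12)

(33, 12)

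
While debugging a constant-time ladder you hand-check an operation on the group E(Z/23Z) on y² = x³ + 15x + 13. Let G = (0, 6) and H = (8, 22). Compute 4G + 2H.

First 4G:
Double-and-add on 4 = (100)₂. Start with G = (0, 6) for the leading 1-bit.
double: tangent at (0, 6): λ = (3·0² + 15)/(2·6) ≡ 15/12. 12⁻¹ ≡ 2 (mod 23), so λ ≡ 15·2 ≡ 7.
  x = λ² - 0 - 0 = 49 - 0 ≡ 3; y = λ·(0 - 3) - 6 ≡ 19. → (3, 19)
double: tangent at (3, 19): λ = (3·3² + 15)/(2·19) ≡ 19/15. 15⁻¹ ≡ 20 (mod 23), so λ ≡ 19·20 ≡ 12.
  x = λ² - 3 - 3 = 144 - 6 ≡ 0; y = λ·(3 - 0) - 19 ≡ 17. → (0, 17)
4G = (0, 17).
Next 2H:
Repeated addition: build up to 2H.
2H: tangent at (8, 22): λ = (3·8² + 15)/(2·22) ≡ 0/21. 21⁻¹ ≡ 11 (mod 23), so λ ≡ 0·11 ≡ 0.
  x = λ² - 8 - 8 = 0 - 16 ≡ 7; y = λ·(8 - 7) - 22 ≡ 1. → (7, 1)
2H = (7, 1).
Finally 4G + 2H:
(0, 17) + (7, 1). λ = (1 - 17)/(7 - 0) ≡ 7/7 mod 23. 7⁻¹ ≡ 10 (mod 23), so λ ≡ 1.
  x = λ² - 0 - 7 = 1 - 7 ≡ 17; y = λ·(0 - 17) - 17 ≡ 12. → (17, 12)

(17, 12)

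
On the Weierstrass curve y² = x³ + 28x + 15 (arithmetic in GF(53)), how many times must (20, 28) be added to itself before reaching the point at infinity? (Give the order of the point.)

12

2P: tangent at (20, 28): λ = (3·20² + 28)/(2·28) ≡ 9/3. 3⁻¹ ≡ 18 (mod 53), so λ ≡ 9·18 ≡ 3.
  x = λ² - 20 - 20 = 9 - 40 ≡ 22; y = λ·(20 - 22) - 28 ≡ 19. → (22, 19)
3P: (22, 19) + (20, 28). λ = (28 - 19)/(20 - 22) ≡ 9/51 mod 53. 51⁻¹ ≡ 26 (mod 53), so λ ≡ 22.
  x = λ² - 22 - 20 = 484 - 42 ≡ 18; y = λ·(22 - 18) - 19 ≡ 16. → (18, 16)
4P: (18, 16) + (20, 28). λ = (28 - 16)/(20 - 18) ≡ 12/2 mod 53. 2⁻¹ ≡ 27 (mod 53) since 2·27 = 54 ≡ 1, so λ ≡ 6.
  x = λ² - 18 - 20 = 36 - 38 ≡ 51; y = λ·(18 - 51) - 16 ≡ 51. → (51, 51)
5P: (51, 51) + (20, 28). λ = (28 - 51)/(20 - 51) ≡ 30/22 mod 53. 22⁻¹ ≡ 41 (mod 53) since 22·41 = 902 ≡ 1, so λ ≡ 11.
  x = λ² - 51 - 20 = 121 - 71 ≡ 50; y = λ·(51 - 50) - 51 ≡ 13. → (50, 13)
6P: (50, 13) + (20, 28). λ = (28 - 13)/(20 - 50) ≡ 15/23 mod 53. 23⁻¹ ≡ 30 (mod 53), so λ ≡ 26.
  x = λ² - 50 - 20 = 676 - 70 ≡ 23; y = λ·(50 - 23) - 13 ≡ 0. → (23, 0)
7P: (23, 0) + (20, 28). λ = (28 - 0)/(20 - 23) ≡ 28/50 mod 53. 50⁻¹ ≡ 35 (mod 53), so λ ≡ 26.
  x = λ² - 23 - 20 = 676 - 43 ≡ 50; y = λ·(23 - 50) - 0 ≡ 40. → (50, 40)
8P: (50, 40) + (20, 28). λ = (28 - 40)/(20 - 50) ≡ 41/23 mod 53. 23⁻¹ ≡ 30 (mod 53) since 23·30 = 690 ≡ 1, so λ ≡ 11.
  x = λ² - 50 - 20 = 121 - 70 ≡ 51; y = λ·(50 - 51) - 40 ≡ 2. → (51, 2)
9P: (51, 2) + (20, 28). λ = (28 - 2)/(20 - 51) ≡ 26/22 mod 53. 22⁻¹ ≡ 41 (mod 53), so λ ≡ 6.
  x = λ² - 51 - 20 = 36 - 71 ≡ 18; y = λ·(51 - 18) - 2 ≡ 37. → (18, 37)
10P: (18, 37) + (20, 28). λ = (28 - 37)/(20 - 18) ≡ 44/2 mod 53. 2⁻¹ ≡ 27 (mod 53), so λ ≡ 22.
  x = λ² - 18 - 20 = 484 - 38 ≡ 22; y = λ·(18 - 22) - 37 ≡ 34. → (22, 34)
11P: (22, 34) + (20, 28). λ = (28 - 34)/(20 - 22) ≡ 47/51 mod 53. 51⁻¹ ≡ 26 (mod 53) since 51·26 = 1326 ≡ 1, so λ ≡ 3.
  x = λ² - 22 - 20 = 9 - 42 ≡ 20; y = λ·(22 - 20) - 34 ≡ 25. → (20, 25)
12P: (20, 25) + (20, 28): same x and y₁ ≡ -y₂, so the sum is the point at infinity.
12P = the point at infinity, so the order is 12.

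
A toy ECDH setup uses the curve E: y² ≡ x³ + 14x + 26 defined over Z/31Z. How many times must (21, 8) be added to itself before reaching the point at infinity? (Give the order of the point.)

7

2P: tangent at (21, 8): λ = (3·21² + 14)/(2·8) ≡ 4/16. 16⁻¹ ≡ 2 (mod 31), so λ ≡ 4·2 ≡ 8.
  x = λ² - 21 - 21 = 64 - 42 ≡ 22; y = λ·(21 - 22) - 8 ≡ 15. → (22, 15)
3P: (22, 15) + (21, 8). λ = (8 - 15)/(21 - 22) ≡ 24/30 mod 31. 30⁻¹ ≡ 30 (mod 31) since 30·30 = 900 ≡ 1, so λ ≡ 7.
  x = λ² - 22 - 21 = 49 - 43 ≡ 6; y = λ·(22 - 6) - 15 ≡ 4. → (6, 4)
4P: (6, 4) + (21, 8). λ = (8 - 4)/(21 - 6) ≡ 4/15 mod 31. 15⁻¹ ≡ 29 (mod 31), so λ ≡ 23.
  x = λ² - 6 - 21 = 529 - 27 ≡ 6; y = λ·(6 - 6) - 4 ≡ 27. → (6, 27)
5P: (6, 27) + (21, 8). λ = (8 - 27)/(21 - 6) ≡ 12/15 mod 31. 15⁻¹ ≡ 29 (mod 31), so λ ≡ 7.
  x = λ² - 6 - 21 = 49 - 27 ≡ 22; y = λ·(6 - 22) - 27 ≡ 16. → (22, 16)
6P: (22, 16) + (21, 8). λ = (8 - 16)/(21 - 22) ≡ 23/30 mod 31. 30⁻¹ ≡ 30 (mod 31), so λ ≡ 8.
  x = λ² - 22 - 21 = 64 - 43 ≡ 21; y = λ·(22 - 21) - 16 ≡ 23. → (21, 23)
7P: (21, 23) + (21, 8): same x and y₁ ≡ -y₂, so the sum is the point at infinity.
7P = the point at infinity, so the order is 7.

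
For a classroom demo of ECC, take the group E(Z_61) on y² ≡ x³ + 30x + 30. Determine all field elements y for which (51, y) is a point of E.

x³ + 30x + 30 = 134211 ≡ 11 (mod 61).
11 is a non-residue mod 61; no y exists.

none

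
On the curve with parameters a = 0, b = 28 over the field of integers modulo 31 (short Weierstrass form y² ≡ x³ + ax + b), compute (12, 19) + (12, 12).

O

The two points share x = 12 and their y-coordinates satisfy 19 + 12 ≡ 0 (mod 31), so they are inverses. Their sum is the point at infinity.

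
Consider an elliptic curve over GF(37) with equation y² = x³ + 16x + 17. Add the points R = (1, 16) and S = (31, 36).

(1, 16) + (31, 36). λ = (36 - 16)/(31 - 1) ≡ 20/30 mod 37. 30⁻¹ ≡ 21 (mod 37), so λ ≡ 13.
  x = λ² - 1 - 31 = 169 - 32 ≡ 26; y = λ·(1 - 26) - 16 ≡ 29. → (26, 29)

(26, 29)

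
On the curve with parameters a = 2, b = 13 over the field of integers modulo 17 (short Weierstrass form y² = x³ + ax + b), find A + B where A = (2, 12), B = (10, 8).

(2, 12) + (10, 8). λ = (8 - 12)/(10 - 2) ≡ 13/8 mod 17. 8⁻¹ ≡ 15 (mod 17), so λ ≡ 8.
  x = λ² - 2 - 10 = 64 - 12 ≡ 1; y = λ·(2 - 1) - 12 ≡ 13. → (1, 13)

(1, 13)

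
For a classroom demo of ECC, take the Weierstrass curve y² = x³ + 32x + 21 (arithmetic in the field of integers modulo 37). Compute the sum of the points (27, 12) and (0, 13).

(27, 12) + (0, 13). λ = (13 - 12)/(0 - 27) ≡ 1/10 mod 37. 10⁻¹ ≡ 26 (mod 37), so λ ≡ 26.
  x = λ² - 27 - 0 = 676 - 27 ≡ 20; y = λ·(27 - 20) - 12 ≡ 22. → (20, 22)

(20, 22)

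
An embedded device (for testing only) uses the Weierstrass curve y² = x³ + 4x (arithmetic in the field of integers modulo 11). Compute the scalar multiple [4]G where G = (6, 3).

Repeated addition: build up to 4G.
2G: tangent at (6, 3): λ = (3·6² + 4)/(2·3) ≡ 2/6. 6⁻¹ ≡ 2 (mod 11) since 6·2 = 12 ≡ 1, so λ ≡ 2·2 ≡ 4.
  x = λ² - 6 - 6 = 16 - 12 ≡ 4; y = λ·(6 - 4) - 3 ≡ 5. → (4, 5)
3G: (4, 5) + (6, 3). λ = (3 - 5)/(6 - 4) ≡ 9/2 mod 11. 2⁻¹ ≡ 6 (mod 11) since 2·6 = 12 ≡ 1, so λ ≡ 10.
  x = λ² - 4 - 6 = 100 - 10 ≡ 2; y = λ·(4 - 2) - 5 ≡ 4. → (2, 4)
4G: (2, 4) + (6, 3). λ = (3 - 4)/(6 - 2) ≡ 10/4 mod 11. 4⁻¹ ≡ 3 (mod 11), so λ ≡ 8.
  x = λ² - 2 - 6 = 64 - 8 ≡ 1; y = λ·(2 - 1) - 4 ≡ 4. → (1, 4)

(1, 4)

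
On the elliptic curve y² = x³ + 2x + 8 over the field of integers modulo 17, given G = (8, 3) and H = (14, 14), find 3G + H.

First 3G:
Repeated addition: build up to 3G.
2G: tangent at (8, 3): λ = (3·8² + 2)/(2·3) ≡ 7/6. 6⁻¹ ≡ 3 (mod 17), so λ ≡ 7·3 ≡ 4.
  x = λ² - 8 - 8 = 16 - 16 ≡ 0; y = λ·(8 - 0) - 3 ≡ 12. → (0, 12)
3G: (0, 12) + (8, 3). λ = (3 - 12)/(8 - 0) ≡ 8/8 mod 17. 8⁻¹ ≡ 15 (mod 17), so λ ≡ 1.
  x = λ² - 0 - 8 = 1 - 8 ≡ 10; y = λ·(0 - 10) - 12 ≡ 12. → (10, 12)
3G = (10, 12).
Finally 3G + H:
(10, 12) + (14, 14). λ = (14 - 12)/(14 - 10) ≡ 2/4 mod 17. 4⁻¹ ≡ 13 (mod 17) since 4·13 = 52 ≡ 1, so λ ≡ 9.
  x = λ² - 10 - 14 = 81 - 24 ≡ 6; y = λ·(10 - 6) - 12 ≡ 7. → (6, 7)

(6, 7)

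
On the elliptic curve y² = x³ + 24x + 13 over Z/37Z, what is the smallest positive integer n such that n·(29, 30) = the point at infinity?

5

2P: tangent at (29, 30): λ = (3·29² + 24)/(2·30) ≡ 31/23. 23⁻¹ ≡ 29 (mod 37), so λ ≡ 31·29 ≡ 11.
  x = λ² - 29 - 29 = 121 - 58 ≡ 26; y = λ·(29 - 26) - 30 ≡ 3. → (26, 3)
3P: (26, 3) + (29, 30). λ = (30 - 3)/(29 - 26) ≡ 27/3 mod 37. 3⁻¹ ≡ 25 (mod 37), so λ ≡ 9.
  x = λ² - 26 - 29 = 81 - 55 ≡ 26; y = λ·(26 - 26) - 3 ≡ 34. → (26, 34)
4P: (26, 34) + (29, 30). λ = (30 - 34)/(29 - 26) ≡ 33/3 mod 37. 3⁻¹ ≡ 25 (mod 37), so λ ≡ 11.
  x = λ² - 26 - 29 = 121 - 55 ≡ 29; y = λ·(26 - 29) - 34 ≡ 7. → (29, 7)
5P: (29, 7) + (29, 30): same x and y₁ ≡ -y₂, so the sum is the point at infinity.
5P = the point at infinity, so the order is 5.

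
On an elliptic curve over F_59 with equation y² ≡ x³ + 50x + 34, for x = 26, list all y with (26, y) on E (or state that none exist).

x³ + 50x + 34 = 18910 ≡ 30 (mod 59).
30 is a non-residue mod 59; no y exists.

none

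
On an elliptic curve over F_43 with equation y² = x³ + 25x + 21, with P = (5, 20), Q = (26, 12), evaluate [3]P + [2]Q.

(32, 36)

First 3P:
Repeated addition: build up to 3P.
2P: tangent at (5, 20): λ = (3·5² + 25)/(2·20) ≡ 14/40. 40⁻¹ ≡ 14 (mod 43), so λ ≡ 14·14 ≡ 24.
  x = λ² - 5 - 5 = 576 - 10 ≡ 7; y = λ·(5 - 7) - 20 ≡ 18. → (7, 18)
3P: (7, 18) + (5, 20). λ = (20 - 18)/(5 - 7) ≡ 2/41 mod 43. 41⁻¹ ≡ 21 (mod 43), so λ ≡ 42.
  x = λ² - 7 - 5 = 1764 - 12 ≡ 32; y = λ·(7 - 32) - 18 ≡ 7. → (32, 7)
3P = (32, 7).
Next 2Q:
Repeated addition: build up to 2Q.
2Q: tangent at (26, 12): λ = (3·26² + 25)/(2·12) ≡ 32/24. 24⁻¹ ≡ 9 (mod 43), so λ ≡ 32·9 ≡ 30.
  x = λ² - 26 - 26 = 900 - 52 ≡ 31; y = λ·(26 - 31) - 12 ≡ 10. → (31, 10)
2Q = (31, 10).
Finally 3P + 2Q:
(32, 7) + (31, 10). λ = (10 - 7)/(31 - 32) ≡ 3/42 mod 43. 42⁻¹ ≡ 42 (mod 43), so λ ≡ 40.
  x = λ² - 32 - 31 = 1600 - 63 ≡ 32; y = λ·(32 - 32) - 7 ≡ 36. → (32, 36)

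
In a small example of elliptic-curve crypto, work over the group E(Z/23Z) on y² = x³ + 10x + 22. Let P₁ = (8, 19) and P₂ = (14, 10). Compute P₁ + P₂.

(8, 19) + (14, 10). λ = (10 - 19)/(14 - 8) ≡ 14/6 mod 23. 6⁻¹ ≡ 4 (mod 23), so λ ≡ 10.
  x = λ² - 8 - 14 = 100 - 22 ≡ 9; y = λ·(8 - 9) - 19 ≡ 17. → (9, 17)

(9, 17)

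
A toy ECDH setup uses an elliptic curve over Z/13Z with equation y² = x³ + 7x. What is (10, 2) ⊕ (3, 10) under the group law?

(10, 2) + (3, 10). λ = (10 - 2)/(3 - 10) ≡ 8/6 mod 13. 6⁻¹ ≡ 11 (mod 13) since 6·11 = 66 ≡ 1, so λ ≡ 10.
  x = λ² - 10 - 3 = 100 - 13 ≡ 9; y = λ·(10 - 9) - 2 ≡ 8. → (9, 8)

(9, 8)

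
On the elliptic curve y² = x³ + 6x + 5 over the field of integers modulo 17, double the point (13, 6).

tangent at (13, 6): λ = (3·13² + 6)/(2·6) ≡ 3/12. 12⁻¹ ≡ 10 (mod 17) since 12·10 = 120 ≡ 1, so λ ≡ 3·10 ≡ 13.
  x = λ² - 13 - 13 = 169 - 26 ≡ 7; y = λ·(13 - 7) - 6 ≡ 4. → (7, 4)

(7, 4)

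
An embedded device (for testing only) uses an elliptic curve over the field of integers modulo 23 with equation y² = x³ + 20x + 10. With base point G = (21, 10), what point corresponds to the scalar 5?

(1, 13)

Double-and-add on 5 = (101)₂. Start with G = (21, 10) for the leading 1-bit.
double: tangent at (21, 10): λ = (3·21² + 20)/(2·10) ≡ 9/20. 20⁻¹ ≡ 15 (mod 23) since 20·15 = 300 ≡ 1, so λ ≡ 9·15 ≡ 20.
  x = λ² - 21 - 21 = 400 - 42 ≡ 13; y = λ·(21 - 13) - 10 ≡ 12. → (13, 12)
double: tangent at (13, 12): λ = (3·13² + 20)/(2·12) ≡ 21/1. 1⁻¹ ≡ 1 (mod 23) since 1·1 = 1 ≡ 1, so λ ≡ 21·1 ≡ 21.
  x = λ² - 13 - 13 = 441 - 26 ≡ 1; y = λ·(13 - 1) - 12 ≡ 10. → (1, 10)
add G: (1, 10) + (21, 10). λ = (10 - 10)/(21 - 1) ≡ 0/20 mod 23. 20⁻¹ ≡ 15 (mod 23), so λ ≡ 0.
  x = λ² - 1 - 21 = 0 - 22 ≡ 1; y = λ·(1 - 1) - 10 ≡ 13. → (1, 13)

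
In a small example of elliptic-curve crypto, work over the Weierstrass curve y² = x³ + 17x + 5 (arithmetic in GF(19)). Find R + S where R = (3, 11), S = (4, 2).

(3, 11) + (4, 2). λ = (2 - 11)/(4 - 3) ≡ 10/1 mod 19. 1⁻¹ ≡ 1 (mod 19), so λ ≡ 10.
  x = λ² - 3 - 4 = 100 - 7 ≡ 17; y = λ·(3 - 17) - 11 ≡ 1. → (17, 1)

(17, 1)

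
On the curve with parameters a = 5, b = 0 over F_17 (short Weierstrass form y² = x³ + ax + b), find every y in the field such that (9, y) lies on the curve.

3, 14

x³ + 5x + 0 = 774 ≡ 9 (mod 17).
Square roots of 9 mod 17: 3 and 14 (since 3² = 9 ≡ 9).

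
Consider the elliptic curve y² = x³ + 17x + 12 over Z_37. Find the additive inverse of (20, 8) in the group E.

(20, 29)

-(20, 8) = (20, -8 mod 37) = (20, 29).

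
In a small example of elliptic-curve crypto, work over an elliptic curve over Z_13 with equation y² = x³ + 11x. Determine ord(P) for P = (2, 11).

6

2P: tangent at (2, 11): λ = (3·2² + 11)/(2·11) ≡ 10/9. 9⁻¹ ≡ 3 (mod 13), so λ ≡ 10·3 ≡ 4.
  x = λ² - 2 - 2 = 16 - 4 ≡ 12; y = λ·(2 - 12) - 11 ≡ 1. → (12, 1)
3P: (12, 1) + (2, 11). λ = (11 - 1)/(2 - 12) ≡ 10/3 mod 13. 3⁻¹ ≡ 9 (mod 13), so λ ≡ 12.
  x = λ² - 12 - 2 = 144 - 14 ≡ 0; y = λ·(12 - 0) - 1 ≡ 0. → (0, 0)
4P: (0, 0) + (2, 11). λ = (11 - 0)/(2 - 0) ≡ 11/2 mod 13. 2⁻¹ ≡ 7 (mod 13), so λ ≡ 12.
  x = λ² - 0 - 2 = 144 - 2 ≡ 12; y = λ·(0 - 12) - 0 ≡ 12. → (12, 12)
5P: (12, 12) + (2, 11). λ = (11 - 12)/(2 - 12) ≡ 12/3 mod 13. 3⁻¹ ≡ 9 (mod 13) since 3·9 = 27 ≡ 1, so λ ≡ 4.
  x = λ² - 12 - 2 = 16 - 14 ≡ 2; y = λ·(12 - 2) - 12 ≡ 2. → (2, 2)
6P: (2, 2) + (2, 11): same x and y₁ ≡ -y₂, so the sum is 𝒪.
6P = 𝒪, so the order is 6.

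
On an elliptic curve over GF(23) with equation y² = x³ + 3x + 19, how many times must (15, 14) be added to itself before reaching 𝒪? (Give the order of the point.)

12

2P: tangent at (15, 14): λ = (3·15² + 3)/(2·14) ≡ 11/5. 5⁻¹ ≡ 14 (mod 23), so λ ≡ 11·14 ≡ 16.
  x = λ² - 15 - 15 = 256 - 30 ≡ 19; y = λ·(15 - 19) - 14 ≡ 14. → (19, 14)
3P: (19, 14) + (15, 14). λ = (14 - 14)/(15 - 19) ≡ 0/19 mod 23. 19⁻¹ ≡ 17 (mod 23) since 19·17 = 323 ≡ 1, so λ ≡ 0.
  x = λ² - 19 - 15 = 0 - 34 ≡ 12; y = λ·(19 - 12) - 14 ≡ 9. → (12, 9)
4P: (12, 9) + (15, 14). λ = (14 - 9)/(15 - 12) ≡ 5/3 mod 23. 3⁻¹ ≡ 8 (mod 23), so λ ≡ 17.
  x = λ² - 12 - 15 = 289 - 27 ≡ 9; y = λ·(12 - 9) - 9 ≡ 19. → (9, 19)
5P: (9, 19) + (15, 14). λ = (14 - 19)/(15 - 9) ≡ 18/6 mod 23. 6⁻¹ ≡ 4 (mod 23) since 6·4 = 24 ≡ 1, so λ ≡ 3.
  x = λ² - 9 - 15 = 9 - 24 ≡ 8; y = λ·(9 - 8) - 19 ≡ 7. → (8, 7)
6P: (8, 7) + (15, 14). λ = (14 - 7)/(15 - 8) ≡ 7/7 mod 23. 7⁻¹ ≡ 10 (mod 23), so λ ≡ 1.
  x = λ² - 8 - 15 = 1 - 23 ≡ 1; y = λ·(8 - 1) - 7 ≡ 0. → (1, 0)
7P: (1, 0) + (15, 14). λ = (14 - 0)/(15 - 1) ≡ 14/14 mod 23. 14⁻¹ ≡ 5 (mod 23), so λ ≡ 1.
  x = λ² - 1 - 15 = 1 - 16 ≡ 8; y = λ·(1 - 8) - 0 ≡ 16. → (8, 16)
8P: (8, 16) + (15, 14). λ = (14 - 16)/(15 - 8) ≡ 21/7 mod 23. 7⁻¹ ≡ 10 (mod 23), so λ ≡ 3.
  x = λ² - 8 - 15 = 9 - 23 ≡ 9; y = λ·(8 - 9) - 16 ≡ 4. → (9, 4)
9P: (9, 4) + (15, 14). λ = (14 - 4)/(15 - 9) ≡ 10/6 mod 23. 6⁻¹ ≡ 4 (mod 23), so λ ≡ 17.
  x = λ² - 9 - 15 = 289 - 24 ≡ 12; y = λ·(9 - 12) - 4 ≡ 14. → (12, 14)
10P: (12, 14) + (15, 14). λ = (14 - 14)/(15 - 12) ≡ 0/3 mod 23. 3⁻¹ ≡ 8 (mod 23), so λ ≡ 0.
  x = λ² - 12 - 15 = 0 - 27 ≡ 19; y = λ·(12 - 19) - 14 ≡ 9. → (19, 9)
11P: (19, 9) + (15, 14). λ = (14 - 9)/(15 - 19) ≡ 5/19 mod 23. 19⁻¹ ≡ 17 (mod 23) since 19·17 = 323 ≡ 1, so λ ≡ 16.
  x = λ² - 19 - 15 = 256 - 34 ≡ 15; y = λ·(19 - 15) - 9 ≡ 9. → (15, 9)
12P: (15, 9) + (15, 14): same x and y₁ ≡ -y₂, so the sum is 𝒪.
12P = 𝒪, so the order is 12.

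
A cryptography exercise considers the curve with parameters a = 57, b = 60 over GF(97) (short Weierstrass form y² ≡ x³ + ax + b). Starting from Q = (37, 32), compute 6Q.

(74, 29)

Repeated addition: build up to 6Q.
2Q: tangent at (37, 32): λ = (3·37² + 57)/(2·32) ≡ 90/64. 64⁻¹ ≡ 47 (mod 97) since 64·47 = 3008 ≡ 1, so λ ≡ 90·47 ≡ 59.
  x = λ² - 37 - 37 = 3481 - 74 ≡ 12; y = λ·(37 - 12) - 32 ≡ 85. → (12, 85)
3Q: (12, 85) + (37, 32). λ = (32 - 85)/(37 - 12) ≡ 44/25 mod 97. 25⁻¹ ≡ 66 (mod 97) since 25·66 = 1650 ≡ 1, so λ ≡ 91.
  x = λ² - 12 - 37 = 8281 - 49 ≡ 84; y = λ·(12 - 84) - 85 ≡ 56. → (84, 56)
4Q: (84, 56) + (37, 32). λ = (32 - 56)/(37 - 84) ≡ 73/50 mod 97. 50⁻¹ ≡ 33 (mod 97) since 50·33 = 1650 ≡ 1, so λ ≡ 81.
  x = λ² - 84 - 37 = 6561 - 121 ≡ 38; y = λ·(84 - 38) - 56 ≡ 81. → (38, 81)
5Q: (38, 81) + (37, 32). λ = (32 - 81)/(37 - 38) ≡ 48/96 mod 97. 96⁻¹ ≡ 96 (mod 97), so λ ≡ 49.
  x = λ² - 38 - 37 = 2401 - 75 ≡ 95; y = λ·(38 - 95) - 81 ≡ 36. → (95, 36)
6Q: (95, 36) + (37, 32). λ = (32 - 36)/(37 - 95) ≡ 93/39 mod 97. 39⁻¹ ≡ 5 (mod 97), so λ ≡ 77.
  x = λ² - 95 - 37 = 5929 - 132 ≡ 74; y = λ·(95 - 74) - 36 ≡ 29. → (74, 29)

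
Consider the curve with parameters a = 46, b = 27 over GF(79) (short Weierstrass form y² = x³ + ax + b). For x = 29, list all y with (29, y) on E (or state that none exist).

x³ + 46x + 27 = 25750 ≡ 75 (mod 79).
75 is a non-residue mod 79; no y exists.

none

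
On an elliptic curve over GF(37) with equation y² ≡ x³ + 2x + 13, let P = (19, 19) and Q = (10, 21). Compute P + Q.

(35, 1)

(19, 19) + (10, 21). λ = (21 - 19)/(10 - 19) ≡ 2/28 mod 37. 28⁻¹ ≡ 4 (mod 37), so λ ≡ 8.
  x = λ² - 19 - 10 = 64 - 29 ≡ 35; y = λ·(19 - 35) - 19 ≡ 1. → (35, 1)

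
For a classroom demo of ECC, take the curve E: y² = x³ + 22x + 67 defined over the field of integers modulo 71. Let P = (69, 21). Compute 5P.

(39, 6)

Double-and-add on 5 = (101)₂. Start with P = (69, 21) for the leading 1-bit.
double: tangent at (69, 21): λ = (3·69² + 22)/(2·21) ≡ 34/42. 42⁻¹ ≡ 22 (mod 71), so λ ≡ 34·22 ≡ 38.
  x = λ² - 69 - 69 = 1444 - 138 ≡ 28; y = λ·(69 - 28) - 21 ≡ 46. → (28, 46)
double: tangent at (28, 46): λ = (3·28² + 22)/(2·46) ≡ 31/21. 21⁻¹ ≡ 44 (mod 71), so λ ≡ 31·44 ≡ 15.
  x = λ² - 28 - 28 = 225 - 56 ≡ 27; y = λ·(28 - 27) - 46 ≡ 40. → (27, 40)
add P: (27, 40) + (69, 21). λ = (21 - 40)/(69 - 27) ≡ 52/42 mod 71. 42⁻¹ ≡ 22 (mod 71) since 42·22 = 924 ≡ 1, so λ ≡ 8.
  x = λ² - 27 - 69 = 64 - 96 ≡ 39; y = λ·(27 - 39) - 40 ≡ 6. → (39, 6)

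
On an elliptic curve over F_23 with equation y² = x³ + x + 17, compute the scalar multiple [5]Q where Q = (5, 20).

Double-and-add on 5 = (101)₂. Start with Q = (5, 20) for the leading 1-bit.
double: tangent at (5, 20): λ = (3·5² + 1)/(2·20) ≡ 7/17. 17⁻¹ ≡ 19 (mod 23), so λ ≡ 7·19 ≡ 18.
  x = λ² - 5 - 5 = 324 - 10 ≡ 15; y = λ·(5 - 15) - 20 ≡ 7. → (15, 7)
double: tangent at (15, 7): λ = (3·15² + 1)/(2·7) ≡ 9/14. 14⁻¹ ≡ 5 (mod 23), so λ ≡ 9·5 ≡ 22.
  x = λ² - 15 - 15 = 484 - 30 ≡ 17; y = λ·(15 - 17) - 7 ≡ 18. → (17, 18)
add Q: (17, 18) + (5, 20). λ = (20 - 18)/(5 - 17) ≡ 2/11 mod 23. 11⁻¹ ≡ 21 (mod 23), so λ ≡ 19.
  x = λ² - 17 - 5 = 361 - 22 ≡ 17; y = λ·(17 - 17) - 18 ≡ 5. → (17, 5)

(17, 5)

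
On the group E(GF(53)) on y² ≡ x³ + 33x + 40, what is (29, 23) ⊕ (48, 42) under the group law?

(30, 29)

(29, 23) + (48, 42). λ = (42 - 23)/(48 - 29) ≡ 19/19 mod 53. 19⁻¹ ≡ 14 (mod 53), so λ ≡ 1.
  x = λ² - 29 - 48 = 1 - 77 ≡ 30; y = λ·(29 - 30) - 23 ≡ 29. → (30, 29)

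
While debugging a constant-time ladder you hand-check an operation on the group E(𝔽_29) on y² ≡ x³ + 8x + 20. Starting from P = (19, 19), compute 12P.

O

Repeated addition: build up to 12P.
2P: tangent at (19, 19): λ = (3·19² + 8)/(2·19) ≡ 18/9. 9⁻¹ ≡ 13 (mod 29) since 9·13 = 117 ≡ 1, so λ ≡ 18·13 ≡ 2.
  x = λ² - 19 - 19 = 4 - 38 ≡ 24; y = λ·(19 - 24) - 19 ≡ 0. → (24, 0)
3P: (24, 0) + (19, 19). λ = (19 - 0)/(19 - 24) ≡ 19/24 mod 29. 24⁻¹ ≡ 23 (mod 29) since 24·23 = 552 ≡ 1, so λ ≡ 2.
  x = λ² - 24 - 19 = 4 - 43 ≡ 19; y = λ·(24 - 19) - 0 ≡ 10. → (19, 10)
4P: (19, 10) + (19, 19): same x and y₁ ≡ -y₂, so the sum is O.
5P: O + (19, 19) = (19, 19) (identity).
6P: tangent at (19, 19): λ = (3·19² + 8)/(2·19) ≡ 18/9. 9⁻¹ ≡ 13 (mod 29) since 9·13 = 117 ≡ 1, so λ ≡ 18·13 ≡ 2.
  x = λ² - 19 - 19 = 4 - 38 ≡ 24; y = λ·(19 - 24) - 19 ≡ 0. → (24, 0)
7P: (24, 0) + (19, 19). λ = (19 - 0)/(19 - 24) ≡ 19/24 mod 29. 24⁻¹ ≡ 23 (mod 29), so λ ≡ 2.
  x = λ² - 24 - 19 = 4 - 43 ≡ 19; y = λ·(24 - 19) - 0 ≡ 10. → (19, 10)
8P: (19, 10) + (19, 19): same x and y₁ ≡ -y₂, so the sum is O.
9P: O + (19, 19) = (19, 19) (identity).
10P: tangent at (19, 19): λ = (3·19² + 8)/(2·19) ≡ 18/9. 9⁻¹ ≡ 13 (mod 29), so λ ≡ 18·13 ≡ 2.
  x = λ² - 19 - 19 = 4 - 38 ≡ 24; y = λ·(19 - 24) - 19 ≡ 0. → (24, 0)
11P: (24, 0) + (19, 19). λ = (19 - 0)/(19 - 24) ≡ 19/24 mod 29. 24⁻¹ ≡ 23 (mod 29) since 24·23 = 552 ≡ 1, so λ ≡ 2.
  x = λ² - 24 - 19 = 4 - 43 ≡ 19; y = λ·(24 - 19) - 0 ≡ 10. → (19, 10)
12P: (19, 10) + (19, 19): same x and y₁ ≡ -y₂, so the sum is O.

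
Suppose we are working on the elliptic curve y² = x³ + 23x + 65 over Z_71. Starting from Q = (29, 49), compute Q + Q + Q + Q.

Double-and-add on 4 = (100)₂. Start with Q = (29, 49) for the leading 1-bit.
double: tangent at (29, 49): λ = (3·29² + 23)/(2·49) ≡ 61/27. 27⁻¹ ≡ 50 (mod 71), so λ ≡ 61·50 ≡ 68.
  x = λ² - 29 - 29 = 4624 - 58 ≡ 22; y = λ·(29 - 22) - 49 ≡ 1. → (22, 1)
double: tangent at (22, 1): λ = (3·22² + 23)/(2·1) ≡ 55/2. 2⁻¹ ≡ 36 (mod 71), so λ ≡ 55·36 ≡ 63.
  x = λ² - 22 - 22 = 3969 - 44 ≡ 20; y = λ·(22 - 20) - 1 ≡ 54. → (20, 54)

(20, 54)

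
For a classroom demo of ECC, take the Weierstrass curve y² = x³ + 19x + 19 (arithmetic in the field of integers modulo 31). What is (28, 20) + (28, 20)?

(26, 4)

tangent at (28, 20): λ = (3·28² + 19)/(2·20) ≡ 15/9. 9⁻¹ ≡ 7 (mod 31) since 9·7 = 63 ≡ 1, so λ ≡ 15·7 ≡ 12.
  x = λ² - 28 - 28 = 144 - 56 ≡ 26; y = λ·(28 - 26) - 20 ≡ 4. → (26, 4)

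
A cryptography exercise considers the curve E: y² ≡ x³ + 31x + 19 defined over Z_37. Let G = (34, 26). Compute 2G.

(5, 22)

tangent at (34, 26): λ = (3·34² + 31)/(2·26) ≡ 21/15. 15⁻¹ ≡ 5 (mod 37), so λ ≡ 21·5 ≡ 31.
  x = λ² - 34 - 34 = 961 - 68 ≡ 5; y = λ·(34 - 5) - 26 ≡ 22. → (5, 22)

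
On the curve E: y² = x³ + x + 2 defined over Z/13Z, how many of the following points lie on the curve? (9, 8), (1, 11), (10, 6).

2

(9, 8): 8² ≡ 12, rhs ≡ 12 → on.
(1, 11): 11² ≡ 4, rhs ≡ 4 → on.
(10, 6): 6² ≡ 10, rhs ≡ 11 → off.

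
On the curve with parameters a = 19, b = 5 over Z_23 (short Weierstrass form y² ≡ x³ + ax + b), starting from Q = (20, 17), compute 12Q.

Double-and-add on 12 = (1100)₂. Start with Q = (20, 17) for the leading 1-bit.
double: tangent at (20, 17): λ = (3·20² + 19)/(2·17) ≡ 0/11. 11⁻¹ ≡ 21 (mod 23), so λ ≡ 0·21 ≡ 0.
  x = λ² - 20 - 20 = 0 - 40 ≡ 6; y = λ·(20 - 6) - 17 ≡ 6. → (6, 6)
add Q: (6, 6) + (20, 17). λ = (17 - 6)/(20 - 6) ≡ 11/14 mod 23. 14⁻¹ ≡ 5 (mod 23), so λ ≡ 9.
  x = λ² - 6 - 20 = 81 - 26 ≡ 9; y = λ·(6 - 9) - 6 ≡ 13. → (9, 13)
double: tangent at (9, 13): λ = (3·9² + 19)/(2·13) ≡ 9/3. 3⁻¹ ≡ 8 (mod 23), so λ ≡ 9·8 ≡ 3.
  x = λ² - 9 - 9 = 9 - 18 ≡ 14; y = λ·(9 - 14) - 13 ≡ 18. → (14, 18)
double: tangent at (14, 18): λ = (3·14² + 19)/(2·18) ≡ 9/13. 13⁻¹ ≡ 16 (mod 23) since 13·16 = 208 ≡ 1, so λ ≡ 9·16 ≡ 6.
  x = λ² - 14 - 14 = 36 - 28 ≡ 8; y = λ·(14 - 8) - 18 ≡ 18. → (8, 18)

(8, 18)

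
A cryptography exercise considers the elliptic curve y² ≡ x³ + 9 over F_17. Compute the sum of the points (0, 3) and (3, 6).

(0, 3) + (3, 6). λ = (6 - 3)/(3 - 0) ≡ 3/3 mod 17. 3⁻¹ ≡ 6 (mod 17) since 3·6 = 18 ≡ 1, so λ ≡ 1.
  x = λ² - 0 - 3 = 1 - 3 ≡ 15; y = λ·(0 - 15) - 3 ≡ 16. → (15, 16)

(15, 16)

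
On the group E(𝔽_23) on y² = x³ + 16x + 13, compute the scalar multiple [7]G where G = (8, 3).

Double-and-add on 7 = (111)₂. Start with G = (8, 3) for the leading 1-bit.
double: tangent at (8, 3): λ = (3·8² + 16)/(2·3) ≡ 1/6. 6⁻¹ ≡ 4 (mod 23) since 6·4 = 24 ≡ 1, so λ ≡ 1·4 ≡ 4.
  x = λ² - 8 - 8 = 16 - 16 ≡ 0; y = λ·(8 - 0) - 3 ≡ 6. → (0, 6)
add G: (0, 6) + (8, 3). λ = (3 - 6)/(8 - 0) ≡ 20/8 mod 23. 8⁻¹ ≡ 3 (mod 23) since 8·3 = 24 ≡ 1, so λ ≡ 14.
  x = λ² - 0 - 8 = 196 - 8 ≡ 4; y = λ·(0 - 4) - 6 ≡ 7. → (4, 7)
double: tangent at (4, 7): λ = (3·4² + 16)/(2·7) ≡ 18/14. 14⁻¹ ≡ 5 (mod 23) since 14·5 = 70 ≡ 1, so λ ≡ 18·5 ≡ 21.
  x = λ² - 4 - 4 = 441 - 8 ≡ 19; y = λ·(4 - 19) - 7 ≡ 0. → (19, 0)
add G: (19, 0) + (8, 3). λ = (3 - 0)/(8 - 19) ≡ 3/12 mod 23. 12⁻¹ ≡ 2 (mod 23) since 12·2 = 24 ≡ 1, so λ ≡ 6.
  x = λ² - 19 - 8 = 36 - 27 ≡ 9; y = λ·(19 - 9) - 0 ≡ 14. → (9, 14)

(9, 14)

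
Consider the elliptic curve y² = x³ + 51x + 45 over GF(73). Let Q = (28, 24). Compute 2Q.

(25, 3)

tangent at (28, 24): λ = (3·28² + 51)/(2·24) ≡ 67/48. 48⁻¹ ≡ 35 (mod 73) since 48·35 = 1680 ≡ 1, so λ ≡ 67·35 ≡ 9.
  x = λ² - 28 - 28 = 81 - 56 ≡ 25; y = λ·(28 - 25) - 24 ≡ 3. → (25, 3)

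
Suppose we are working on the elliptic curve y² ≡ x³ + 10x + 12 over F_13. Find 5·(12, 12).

Write Q = (12, 12).
Repeated addition: build up to 5Q.
2Q: tangent at (12, 12): λ = (3·12² + 10)/(2·12) ≡ 0/11. 11⁻¹ ≡ 6 (mod 13) since 11·6 = 66 ≡ 1, so λ ≡ 0·6 ≡ 0.
  x = λ² - 12 - 12 = 0 - 24 ≡ 2; y = λ·(12 - 2) - 12 ≡ 1. → (2, 1)
3Q: (2, 1) + (12, 12). λ = (12 - 1)/(12 - 2) ≡ 11/10 mod 13. 10⁻¹ ≡ 4 (mod 13), so λ ≡ 5.
  x = λ² - 2 - 12 = 25 - 14 ≡ 11; y = λ·(2 - 11) - 1 ≡ 6. → (11, 6)
4Q: (11, 6) + (12, 12). λ = (12 - 6)/(12 - 11) ≡ 6/1 mod 13. 1⁻¹ ≡ 1 (mod 13), so λ ≡ 6.
  x = λ² - 11 - 12 = 36 - 23 ≡ 0; y = λ·(11 - 0) - 6 ≡ 8. → (0, 8)
5Q: (0, 8) + (12, 12). λ = (12 - 8)/(12 - 0) ≡ 4/12 mod 13. 12⁻¹ ≡ 12 (mod 13), so λ ≡ 9.
  x = λ² - 0 - 12 = 81 - 12 ≡ 4; y = λ·(0 - 4) - 8 ≡ 8. → (4, 8)

(4, 8)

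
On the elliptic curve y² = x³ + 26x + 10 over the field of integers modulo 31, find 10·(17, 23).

Write Q = (17, 23).
Double-and-add on 10 = (1010)₂. Start with Q = (17, 23) for the leading 1-bit.
double: tangent at (17, 23): λ = (3·17² + 26)/(2·23) ≡ 25/15. 15⁻¹ ≡ 29 (mod 31) since 15·29 = 435 ≡ 1, so λ ≡ 25·29 ≡ 12.
  x = λ² - 17 - 17 = 144 - 34 ≡ 17; y = λ·(17 - 17) - 23 ≡ 8. → (17, 8)
double: tangent at (17, 8): λ = (3·17² + 26)/(2·8) ≡ 25/16. 16⁻¹ ≡ 2 (mod 31), so λ ≡ 25·2 ≡ 19.
  x = λ² - 17 - 17 = 361 - 34 ≡ 17; y = λ·(17 - 17) - 8 ≡ 23. → (17, 23)
add Q: tangent at (17, 23): λ = (3·17² + 26)/(2·23) ≡ 25/15. 15⁻¹ ≡ 29 (mod 31) since 15·29 = 435 ≡ 1, so λ ≡ 25·29 ≡ 12.
  x = λ² - 17 - 17 = 144 - 34 ≡ 17; y = λ·(17 - 17) - 23 ≡ 8. → (17, 8)
double: tangent at (17, 8): λ = (3·17² + 26)/(2·8) ≡ 25/16. 16⁻¹ ≡ 2 (mod 31) since 16·2 = 32 ≡ 1, so λ ≡ 25·2 ≡ 19.
  x = λ² - 17 - 17 = 361 - 34 ≡ 17; y = λ·(17 - 17) - 8 ≡ 23. → (17, 23)

(17, 23)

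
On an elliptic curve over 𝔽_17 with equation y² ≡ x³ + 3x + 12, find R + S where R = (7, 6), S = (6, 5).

(5, 13)

(7, 6) + (6, 5). λ = (5 - 6)/(6 - 7) ≡ 16/16 mod 17. 16⁻¹ ≡ 16 (mod 17), so λ ≡ 1.
  x = λ² - 7 - 6 = 1 - 13 ≡ 5; y = λ·(7 - 5) - 6 ≡ 13. → (5, 13)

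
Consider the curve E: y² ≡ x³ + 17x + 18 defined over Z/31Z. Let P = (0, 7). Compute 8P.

Repeated addition: build up to 8P.
2P: tangent at (0, 7): λ = (3·0² + 17)/(2·7) ≡ 17/14. 14⁻¹ ≡ 20 (mod 31) since 14·20 = 280 ≡ 1, so λ ≡ 17·20 ≡ 30.
  x = λ² - 0 - 0 = 900 - 0 ≡ 1; y = λ·(0 - 1) - 7 ≡ 25. → (1, 25)
3P: (1, 25) + (0, 7). λ = (7 - 25)/(0 - 1) ≡ 13/30 mod 31. 30⁻¹ ≡ 30 (mod 31), so λ ≡ 18.
  x = λ² - 1 - 0 = 324 - 1 ≡ 13; y = λ·(1 - 13) - 25 ≡ 7. → (13, 7)
4P: (13, 7) + (0, 7). λ = (7 - 7)/(0 - 13) ≡ 0/18 mod 31. 18⁻¹ ≡ 19 (mod 31), so λ ≡ 0.
  x = λ² - 13 - 0 = 0 - 13 ≡ 18; y = λ·(13 - 18) - 7 ≡ 24. → (18, 24)
5P: (18, 24) + (0, 7). λ = (7 - 24)/(0 - 18) ≡ 14/13 mod 31. 13⁻¹ ≡ 12 (mod 31), so λ ≡ 13.
  x = λ² - 18 - 0 = 169 - 18 ≡ 27; y = λ·(18 - 27) - 24 ≡ 14. → (27, 14)
6P: (27, 14) + (0, 7). λ = (7 - 14)/(0 - 27) ≡ 24/4 mod 31. 4⁻¹ ≡ 8 (mod 31) since 4·8 = 32 ≡ 1, so λ ≡ 6.
  x = λ² - 27 - 0 = 36 - 27 ≡ 9; y = λ·(27 - 9) - 14 ≡ 1. → (9, 1)
7P: (9, 1) + (0, 7). λ = (7 - 1)/(0 - 9) ≡ 6/22 mod 31. 22⁻¹ ≡ 24 (mod 31) since 22·24 = 528 ≡ 1, so λ ≡ 20.
  x = λ² - 9 - 0 = 400 - 9 ≡ 19; y = λ·(9 - 19) - 1 ≡ 16. → (19, 16)
8P: (19, 16) + (0, 7). λ = (7 - 16)/(0 - 19) ≡ 22/12 mod 31. 12⁻¹ ≡ 13 (mod 31), so λ ≡ 7.
  x = λ² - 19 - 0 = 49 - 19 ≡ 30; y = λ·(19 - 30) - 16 ≡ 0. → (30, 0)

(30, 0)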